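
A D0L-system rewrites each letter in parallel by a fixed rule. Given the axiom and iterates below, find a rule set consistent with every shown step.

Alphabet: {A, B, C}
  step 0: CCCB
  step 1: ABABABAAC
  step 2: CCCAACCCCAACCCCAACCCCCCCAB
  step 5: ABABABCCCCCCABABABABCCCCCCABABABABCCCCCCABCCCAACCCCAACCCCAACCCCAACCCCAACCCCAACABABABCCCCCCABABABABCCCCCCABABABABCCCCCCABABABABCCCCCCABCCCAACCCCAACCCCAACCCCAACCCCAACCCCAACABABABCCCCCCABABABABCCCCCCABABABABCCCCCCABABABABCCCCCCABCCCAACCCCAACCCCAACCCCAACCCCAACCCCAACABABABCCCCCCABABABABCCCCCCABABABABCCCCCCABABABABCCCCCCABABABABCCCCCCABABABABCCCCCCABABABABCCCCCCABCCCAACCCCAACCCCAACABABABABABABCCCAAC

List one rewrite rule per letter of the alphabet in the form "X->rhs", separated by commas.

A->CCC, B->AAC, C->AB

  step 1 ⇒ step 2: ABABABAAC ⇒ CCC·AAC·CCC·AAC·CCC·AAC·CCC·CCC·AB
    A ↦ CCC
    B ↦ AAC
    C ↦ AB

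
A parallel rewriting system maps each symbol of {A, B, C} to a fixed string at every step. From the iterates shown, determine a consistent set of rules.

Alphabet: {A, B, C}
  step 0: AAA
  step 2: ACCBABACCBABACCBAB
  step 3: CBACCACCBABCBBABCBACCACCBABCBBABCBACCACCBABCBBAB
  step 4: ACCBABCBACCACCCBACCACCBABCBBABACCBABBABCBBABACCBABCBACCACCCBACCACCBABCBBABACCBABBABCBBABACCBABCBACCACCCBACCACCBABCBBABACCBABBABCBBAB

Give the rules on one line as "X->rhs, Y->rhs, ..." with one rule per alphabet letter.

  step 3 ⇒ step 4: CBACCACCBABCBBABCBACCACCBABCBBABCBACCACCBABCBBAB ⇒ ACC·BAB·CB·ACC·ACC·CB·ACC·ACC·BAB·CB·BAB·ACC·BAB·BAB·CB·BAB·ACC·BAB·CB·ACC·ACC·CB·ACC·ACC·BAB·CB·BAB·ACC·BAB·BAB·CB·BAB·ACC·BAB·CB·ACC·ACC·CB·ACC·ACC·BAB·CB·BAB·ACC·BAB·BAB·CB·BAB
    A ↦ CB
    B ↦ BAB
    C ↦ ACC

A->CB, B->BAB, C->ACC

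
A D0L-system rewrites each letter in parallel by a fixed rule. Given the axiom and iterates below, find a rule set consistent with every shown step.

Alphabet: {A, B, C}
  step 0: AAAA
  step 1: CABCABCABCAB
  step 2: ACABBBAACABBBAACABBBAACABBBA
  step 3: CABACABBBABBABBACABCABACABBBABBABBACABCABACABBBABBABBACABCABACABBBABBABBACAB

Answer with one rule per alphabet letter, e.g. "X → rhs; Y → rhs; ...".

A->CAB, B->BBA, C->A

  step 2 ⇒ step 3: ACABBBAACABBBAACABBBAACABBBA ⇒ CAB·A·CAB·BBA·BBA·BBA·CAB·CAB·A·CAB·BBA·BBA·BBA·CAB·CAB·A·CAB·BBA·BBA·BBA·CAB·CAB·A·CAB·BBA·BBA·BBA·CAB
    A ↦ CAB
    B ↦ BBA
    C ↦ A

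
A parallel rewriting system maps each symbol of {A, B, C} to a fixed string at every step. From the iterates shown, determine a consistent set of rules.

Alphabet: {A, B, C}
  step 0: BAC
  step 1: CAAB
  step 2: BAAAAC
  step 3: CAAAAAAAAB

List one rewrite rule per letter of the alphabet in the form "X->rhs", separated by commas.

  step 2 ⇒ step 3: BAAAAC ⇒ C·AA·AA·AA·AA·B
    A ↦ AA
    B ↦ C
    C ↦ B

A->AA, B->C, C->B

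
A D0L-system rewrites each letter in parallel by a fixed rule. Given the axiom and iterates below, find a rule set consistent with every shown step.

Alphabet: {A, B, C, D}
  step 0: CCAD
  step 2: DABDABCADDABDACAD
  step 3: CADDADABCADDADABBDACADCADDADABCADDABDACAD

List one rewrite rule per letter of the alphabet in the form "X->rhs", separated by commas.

  step 2 ⇒ step 3: DABDABCADDABDACAD ⇒ CAD·DA·DAB·CAD·DA·DAB·B·DA·CAD·CAD·DA·DAB·CAD·DA·B·DA·CAD
    A ↦ DA
    B ↦ DAB
    C ↦ B
    D ↦ CAD

A->DA, B->DAB, C->B, D->CAD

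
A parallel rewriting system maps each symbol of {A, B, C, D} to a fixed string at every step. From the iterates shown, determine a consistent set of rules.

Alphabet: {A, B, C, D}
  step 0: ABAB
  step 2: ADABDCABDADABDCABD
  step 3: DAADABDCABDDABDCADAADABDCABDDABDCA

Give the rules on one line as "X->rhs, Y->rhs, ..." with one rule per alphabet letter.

A->DA, B->BDC, C->BD, D->A

  step 2 ⇒ step 3: ADABDCABDADABDCABD ⇒ DA·A·DA·BDC·A·BD·DA·BDC·A·DA·A·DA·BDC·A·BD·DA·BDC·A
    A ↦ DA
    B ↦ BDC
    C ↦ BD
    D ↦ A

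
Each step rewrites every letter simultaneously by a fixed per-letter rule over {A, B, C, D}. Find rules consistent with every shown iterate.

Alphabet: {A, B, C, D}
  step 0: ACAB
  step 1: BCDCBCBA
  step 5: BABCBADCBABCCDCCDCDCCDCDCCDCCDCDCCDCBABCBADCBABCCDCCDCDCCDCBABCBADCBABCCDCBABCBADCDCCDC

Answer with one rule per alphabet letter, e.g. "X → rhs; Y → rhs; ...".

  step 0 ⇒ step 1: ACAB ⇒ BC·DC·BC·BA
    A ↦ BC
    B ↦ BA
    C ↦ DC
    D ↦ C  (constrained at step 1)

A->BC, B->BA, C->DC, D->C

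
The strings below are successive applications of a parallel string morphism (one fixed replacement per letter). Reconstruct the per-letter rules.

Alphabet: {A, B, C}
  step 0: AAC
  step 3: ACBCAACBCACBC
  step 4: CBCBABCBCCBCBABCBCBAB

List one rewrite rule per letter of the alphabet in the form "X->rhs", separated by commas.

  step 3 ⇒ step 4: ACBCAACBCACBC ⇒ CBC·B·A·B·CBC·CBC·B·A·B·CBC·B·A·B
    A ↦ CBC
    B ↦ A
    C ↦ B

A->CBC, B->A, C->B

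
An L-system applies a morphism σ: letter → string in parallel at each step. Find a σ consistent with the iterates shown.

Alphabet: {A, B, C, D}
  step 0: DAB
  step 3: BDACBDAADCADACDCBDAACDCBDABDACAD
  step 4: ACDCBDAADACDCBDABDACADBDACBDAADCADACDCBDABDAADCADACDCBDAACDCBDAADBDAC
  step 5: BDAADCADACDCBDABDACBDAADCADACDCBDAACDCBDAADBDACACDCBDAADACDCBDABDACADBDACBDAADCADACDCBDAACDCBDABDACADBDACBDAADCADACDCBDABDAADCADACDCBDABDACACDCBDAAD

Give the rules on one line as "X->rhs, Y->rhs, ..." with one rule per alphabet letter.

  step 4 ⇒ step 5: ACDCBDAADACDCBDABDACADBDACBDAADCADACDCBDABDAADCADACDCBDAACDCBDAADBDAC ⇒ BDA·AD·C·AD·ACD·C·BDA·BDA·C·BDA·AD·C·AD·ACD·C·BDA·ACD·C·BDA·AD·BDA·C·ACD·C·BDA·AD·ACD·C·BDA·BDA·C·AD·BDA·C·BDA·AD·C·AD·ACD·C·BDA·ACD·C·BDA·BDA·C·AD·BDA·C·BDA·AD·C·AD·ACD·C·BDA·BDA·AD·C·AD·ACD·C·BDA·BDA·C·ACD·C·BDA·AD
    A ↦ BDA
    B ↦ ACD
    C ↦ AD
    D ↦ C

A->BDA, B->ACD, C->AD, D->C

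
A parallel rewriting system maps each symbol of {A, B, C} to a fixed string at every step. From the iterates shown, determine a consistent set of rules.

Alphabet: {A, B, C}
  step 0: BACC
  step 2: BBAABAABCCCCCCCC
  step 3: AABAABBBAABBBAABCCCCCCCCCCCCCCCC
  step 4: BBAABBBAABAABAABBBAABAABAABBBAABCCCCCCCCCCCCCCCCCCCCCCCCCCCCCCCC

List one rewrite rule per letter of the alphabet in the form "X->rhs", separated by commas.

  step 3 ⇒ step 4: AABAABBBAABBBAABCCCCCCCCCCCCCCCC ⇒ B·B·AAB·B·B·AAB·AAB·AAB·B·B·AAB·AAB·AAB·B·B·AAB·CC·CC·CC·CC·CC·CC·CC·CC·CC·CC·CC·CC·CC·CC·CC·CC
    A ↦ B
    B ↦ AAB
    C ↦ CC

A->B, B->AAB, C->CC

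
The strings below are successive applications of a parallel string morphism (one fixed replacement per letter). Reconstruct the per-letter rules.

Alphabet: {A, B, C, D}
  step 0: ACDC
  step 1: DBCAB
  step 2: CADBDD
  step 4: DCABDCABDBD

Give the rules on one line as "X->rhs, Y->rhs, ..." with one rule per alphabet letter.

A->D, B->D, C->B, D->CA

  step 1 ⇒ step 2: DBCAB ⇒ CA·D·B·D·D
    A ↦ D
    B ↦ D
    C ↦ B
    D ↦ CA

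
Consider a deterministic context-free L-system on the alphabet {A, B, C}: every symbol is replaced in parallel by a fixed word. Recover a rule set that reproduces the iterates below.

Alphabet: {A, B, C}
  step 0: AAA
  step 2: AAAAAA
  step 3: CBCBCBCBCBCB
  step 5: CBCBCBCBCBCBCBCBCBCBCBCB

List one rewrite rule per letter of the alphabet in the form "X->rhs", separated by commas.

  step 2 ⇒ step 3: AAAAAA ⇒ CB·CB·CB·CB·CB·CB
    A ↦ CB
    B ↦ A  (constrained at step 3)
    C ↦ A  (constrained at step 3)

A->CB, B->A, C->A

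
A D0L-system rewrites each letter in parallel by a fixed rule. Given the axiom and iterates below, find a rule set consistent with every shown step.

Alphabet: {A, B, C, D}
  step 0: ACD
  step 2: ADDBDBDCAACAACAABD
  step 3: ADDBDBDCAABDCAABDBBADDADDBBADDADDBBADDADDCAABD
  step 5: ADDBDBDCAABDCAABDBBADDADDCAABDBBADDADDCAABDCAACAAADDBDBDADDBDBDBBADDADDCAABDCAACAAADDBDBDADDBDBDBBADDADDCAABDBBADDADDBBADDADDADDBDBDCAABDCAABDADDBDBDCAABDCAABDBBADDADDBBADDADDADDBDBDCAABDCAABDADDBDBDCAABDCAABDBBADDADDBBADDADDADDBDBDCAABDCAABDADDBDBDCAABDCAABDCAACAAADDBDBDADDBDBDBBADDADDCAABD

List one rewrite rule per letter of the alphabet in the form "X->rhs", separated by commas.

A->ADD, B->CAA, C->BB, D->BD

  step 2 ⇒ step 3: ADDBDBDCAACAACAABD ⇒ ADD·BD·BD·CAA·BD·CAA·BD·BB·ADD·ADD·BB·ADD·ADD·BB·ADD·ADD·CAA·BD
    A ↦ ADD
    B ↦ CAA
    C ↦ BB
    D ↦ BD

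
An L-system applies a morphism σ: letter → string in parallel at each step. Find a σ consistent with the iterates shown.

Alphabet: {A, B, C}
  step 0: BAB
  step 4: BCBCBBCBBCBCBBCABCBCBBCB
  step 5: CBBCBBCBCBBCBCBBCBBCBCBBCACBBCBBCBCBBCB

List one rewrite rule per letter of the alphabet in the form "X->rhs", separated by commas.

  step 4 ⇒ step 5: BCBCBBCBBCBCBBCABCBCBBCB ⇒ CB·B·CB·B·CB·CB·B·CB·CB·B·CB·B·CB·CB·B·CA·CB·B·CB·B·CB·CB·B·CB
    A ↦ CA
    B ↦ CB
    C ↦ B

A->CA, B->CB, C->B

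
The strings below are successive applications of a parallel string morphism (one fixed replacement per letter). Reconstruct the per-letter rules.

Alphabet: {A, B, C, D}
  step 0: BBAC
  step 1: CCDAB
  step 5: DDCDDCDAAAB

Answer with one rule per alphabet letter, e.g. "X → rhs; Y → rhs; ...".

A->D, B->C, C->AB, D->A

  step 0 ⇒ step 1: BBAC ⇒ C·C·D·AB
    A ↦ D
    B ↦ C
    C ↦ AB
    D ↦ A  (constrained at step 1)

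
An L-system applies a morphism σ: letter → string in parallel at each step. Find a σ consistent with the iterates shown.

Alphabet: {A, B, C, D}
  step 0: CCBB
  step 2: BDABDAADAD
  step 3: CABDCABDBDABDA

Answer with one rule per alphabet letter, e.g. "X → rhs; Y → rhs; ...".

A->BD, B->C, C->AD, D->A

  step 2 ⇒ step 3: BDABDAADAD ⇒ C·A·BD·C·A·BD·BD·A·BD·A
    A ↦ BD
    B ↦ C
    D ↦ A
    C ↦ AD  (constrained at step 0)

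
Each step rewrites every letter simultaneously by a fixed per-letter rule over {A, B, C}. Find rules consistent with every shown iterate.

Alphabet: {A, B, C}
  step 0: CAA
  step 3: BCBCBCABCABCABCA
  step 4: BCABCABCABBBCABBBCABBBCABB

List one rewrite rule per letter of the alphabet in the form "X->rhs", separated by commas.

  step 3 ⇒ step 4: BCBCBCABCABCABCA ⇒ BC·A·BC·A·BC·A·BB·BC·A·BB·BC·A·BB·BC·A·BB
    A ↦ BB
    B ↦ BC
    C ↦ A

A->BB, B->BC, C->A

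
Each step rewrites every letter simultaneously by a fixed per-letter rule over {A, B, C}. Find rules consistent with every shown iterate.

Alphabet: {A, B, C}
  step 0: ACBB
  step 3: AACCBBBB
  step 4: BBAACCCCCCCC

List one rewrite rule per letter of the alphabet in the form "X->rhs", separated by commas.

A->B, B->CC, C->A

  step 3 ⇒ step 4: AACCBBBB ⇒ B·B·A·A·CC·CC·CC·CC
    A ↦ B
    B ↦ CC
    C ↦ A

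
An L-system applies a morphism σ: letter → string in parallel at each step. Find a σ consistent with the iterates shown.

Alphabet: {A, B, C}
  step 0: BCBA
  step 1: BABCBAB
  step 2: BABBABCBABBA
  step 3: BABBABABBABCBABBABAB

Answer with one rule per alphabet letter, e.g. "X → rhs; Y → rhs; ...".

  step 2 ⇒ step 3: BABBABCBABBA ⇒ BA·B·BA·BA·B·BA·BC·BA·B·BA·BA·B
    A ↦ B
    B ↦ BA
    C ↦ BC

A->B, B->BA, C->BC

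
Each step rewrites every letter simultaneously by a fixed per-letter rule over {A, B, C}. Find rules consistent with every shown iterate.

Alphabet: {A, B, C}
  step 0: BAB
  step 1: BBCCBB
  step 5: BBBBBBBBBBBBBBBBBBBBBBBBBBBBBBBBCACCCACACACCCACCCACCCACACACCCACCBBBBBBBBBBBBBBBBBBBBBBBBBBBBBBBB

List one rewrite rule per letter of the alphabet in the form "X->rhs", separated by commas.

A->CC, B->BB, C->CA

  step 0 ⇒ step 1: BAB ⇒ BB·CC·BB
    A ↦ CC
    B ↦ BB
    C ↦ CA  (constrained at step 1)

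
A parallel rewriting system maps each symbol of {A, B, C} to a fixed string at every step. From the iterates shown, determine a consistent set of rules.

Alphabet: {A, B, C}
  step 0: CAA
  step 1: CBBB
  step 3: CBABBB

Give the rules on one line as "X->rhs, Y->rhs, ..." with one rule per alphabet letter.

  step 0 ⇒ step 1: CAA ⇒ CB·B·B
    A ↦ B
    C ↦ CB
    B ↦ A  (constrained at step 1)

A->B, B->A, C->CB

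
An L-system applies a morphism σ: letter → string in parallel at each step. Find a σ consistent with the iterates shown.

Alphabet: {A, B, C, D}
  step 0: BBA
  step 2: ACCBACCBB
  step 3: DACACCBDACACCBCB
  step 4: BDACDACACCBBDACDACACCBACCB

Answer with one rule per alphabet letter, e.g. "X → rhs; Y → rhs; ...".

  step 3 ⇒ step 4: DACACCBDACACCBCB ⇒ B·D·AC·D·AC·AC·CB·B·D·AC·D·AC·AC·CB·AC·CB
    A ↦ D
    B ↦ CB
    C ↦ AC
    D ↦ B

A->D, B->CB, C->AC, D->B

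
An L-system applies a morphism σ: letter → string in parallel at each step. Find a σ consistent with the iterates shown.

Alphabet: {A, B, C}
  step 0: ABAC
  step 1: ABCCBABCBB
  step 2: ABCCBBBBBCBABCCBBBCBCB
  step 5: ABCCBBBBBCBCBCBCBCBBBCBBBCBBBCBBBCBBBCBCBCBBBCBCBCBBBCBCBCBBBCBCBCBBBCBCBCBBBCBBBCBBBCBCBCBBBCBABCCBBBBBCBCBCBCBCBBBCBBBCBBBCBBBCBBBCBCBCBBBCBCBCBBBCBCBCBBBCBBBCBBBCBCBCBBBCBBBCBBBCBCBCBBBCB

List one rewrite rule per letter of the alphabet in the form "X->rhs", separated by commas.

  step 1 ⇒ step 2: ABCCBABCBB ⇒ ABC·CB·BB·BB·CB·ABC·CB·BB·CB·CB
    A ↦ ABC
    B ↦ CB
    C ↦ BB

A->ABC, B->CB, C->BB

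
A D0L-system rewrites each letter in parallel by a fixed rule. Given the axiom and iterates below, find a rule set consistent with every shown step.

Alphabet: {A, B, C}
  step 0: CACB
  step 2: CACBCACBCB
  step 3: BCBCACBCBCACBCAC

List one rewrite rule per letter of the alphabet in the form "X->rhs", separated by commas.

  step 2 ⇒ step 3: CACBCACBCB ⇒ B·C·B·CAC·B·C·B·CAC·B·CAC
    A ↦ C
    B ↦ CAC
    C ↦ B

A->C, B->CAC, C->B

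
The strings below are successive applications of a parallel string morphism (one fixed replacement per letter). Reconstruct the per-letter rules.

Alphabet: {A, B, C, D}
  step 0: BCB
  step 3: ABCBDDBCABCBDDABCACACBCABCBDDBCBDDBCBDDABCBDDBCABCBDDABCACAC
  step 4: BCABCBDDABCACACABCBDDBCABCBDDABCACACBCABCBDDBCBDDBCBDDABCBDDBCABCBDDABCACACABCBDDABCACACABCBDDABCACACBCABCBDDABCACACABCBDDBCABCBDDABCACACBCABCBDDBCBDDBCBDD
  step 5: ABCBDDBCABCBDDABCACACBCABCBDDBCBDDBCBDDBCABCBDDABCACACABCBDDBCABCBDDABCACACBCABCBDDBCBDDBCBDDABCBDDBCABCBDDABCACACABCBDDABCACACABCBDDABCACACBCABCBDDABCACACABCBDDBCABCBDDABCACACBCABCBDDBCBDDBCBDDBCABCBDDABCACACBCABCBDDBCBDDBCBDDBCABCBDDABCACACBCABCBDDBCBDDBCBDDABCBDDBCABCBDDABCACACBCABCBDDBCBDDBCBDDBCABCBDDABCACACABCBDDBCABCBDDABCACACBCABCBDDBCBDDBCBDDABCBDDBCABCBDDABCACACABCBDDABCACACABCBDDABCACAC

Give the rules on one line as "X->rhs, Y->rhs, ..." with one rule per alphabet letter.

A->BC, B->ABC, C->BDD, D->AC

  step 4 ⇒ step 5: BCABCBDDABCACACABCBDDBCABCBDDABCACACBCABCBDDBCBDDBCBDDABCBDDBCABCBDDABCACACABCBDDABCACACABCBDDABCACACBCABCBDDABCACACABCBDDBCABCBDDABCACACBCABCBDDBCBDDBCBDD ⇒ ABC·BDD·BC·ABC·BDD·ABC·AC·AC·BC·ABC·BDD·BC·BDD·BC·BDD·BC·ABC·BDD·ABC·AC·AC·ABC·BDD·BC·ABC·BDD·ABC·AC·AC·BC·ABC·BDD·BC·BDD·BC·BDD·ABC·BDD·BC·ABC·BDD·ABC·AC·AC·ABC·BDD·ABC·AC·AC·ABC·BDD·ABC·AC·AC·BC·ABC·BDD·ABC·AC·AC·ABC·BDD·BC·ABC·BDD·ABC·AC·AC·BC·ABC·BDD·BC·BDD·BC·BDD·BC·ABC·BDD·ABC·AC·AC·BC·ABC·BDD·BC·BDD·BC·BDD·BC·ABC·BDD·ABC·AC·AC·BC·ABC·BDD·BC·BDD·BC·BDD·ABC·BDD·BC·ABC·BDD·ABC·AC·AC·BC·ABC·BDD·BC·BDD·BC·BDD·BC·ABC·BDD·ABC·AC·AC·ABC·BDD·BC·ABC·BDD·ABC·AC·AC·BC·ABC·BDD·BC·BDD·BC·BDD·ABC·BDD·BC·ABC·BDD·ABC·AC·AC·ABC·BDD·ABC·AC·AC·ABC·BDD·ABC·AC·AC
    A ↦ BC
    B ↦ ABC
    C ↦ BDD
    D ↦ AC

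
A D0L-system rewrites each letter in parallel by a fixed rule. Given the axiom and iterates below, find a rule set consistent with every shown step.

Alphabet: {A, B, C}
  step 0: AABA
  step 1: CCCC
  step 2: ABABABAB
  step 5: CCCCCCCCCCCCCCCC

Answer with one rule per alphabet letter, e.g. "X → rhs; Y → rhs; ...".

  step 1 ⇒ step 2: CCCC ⇒ AB·AB·AB·AB
    C ↦ AB
  step 0 ⇒ step 1: AABA ⇒ C·C·C·C
    A ↦ C
  step 0 ⇒ step 1: AABA ⇒ C·C·C·C
    B ↦ C

A->C, B->C, C->AB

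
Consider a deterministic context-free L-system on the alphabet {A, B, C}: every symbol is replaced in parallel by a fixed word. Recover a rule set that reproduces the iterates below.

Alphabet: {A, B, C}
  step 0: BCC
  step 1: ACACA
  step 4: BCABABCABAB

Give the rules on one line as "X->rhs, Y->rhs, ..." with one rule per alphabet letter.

  step 0 ⇒ step 1: BCC ⇒ A·CA·CA
    B ↦ A
    C ↦ CA
    A ↦ B  (constrained at step 1)

A->B, B->A, C->CA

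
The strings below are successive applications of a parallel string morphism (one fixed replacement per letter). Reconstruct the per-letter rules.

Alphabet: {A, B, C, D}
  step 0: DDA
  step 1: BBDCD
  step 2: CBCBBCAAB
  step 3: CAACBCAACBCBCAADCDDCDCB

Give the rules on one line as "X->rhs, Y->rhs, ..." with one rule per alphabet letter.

A->DCD, B->CB, C->CAA, D->B

  step 2 ⇒ step 3: CBCBBCAAB ⇒ CAA·CB·CAA·CB·CB·CAA·DCD·DCD·CB
    A ↦ DCD
    B ↦ CB
    C ↦ CAA
  step 0 ⇒ step 1: DDA ⇒ B·B·DCD
    D ↦ B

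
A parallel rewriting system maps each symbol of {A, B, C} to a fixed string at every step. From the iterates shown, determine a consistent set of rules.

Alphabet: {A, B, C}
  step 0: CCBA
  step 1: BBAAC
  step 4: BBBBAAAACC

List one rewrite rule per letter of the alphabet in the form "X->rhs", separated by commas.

A->C, B->AA, C->B

  step 0 ⇒ step 1: CCBA ⇒ B·B·AA·C
    A ↦ C
    B ↦ AA
    C ↦ B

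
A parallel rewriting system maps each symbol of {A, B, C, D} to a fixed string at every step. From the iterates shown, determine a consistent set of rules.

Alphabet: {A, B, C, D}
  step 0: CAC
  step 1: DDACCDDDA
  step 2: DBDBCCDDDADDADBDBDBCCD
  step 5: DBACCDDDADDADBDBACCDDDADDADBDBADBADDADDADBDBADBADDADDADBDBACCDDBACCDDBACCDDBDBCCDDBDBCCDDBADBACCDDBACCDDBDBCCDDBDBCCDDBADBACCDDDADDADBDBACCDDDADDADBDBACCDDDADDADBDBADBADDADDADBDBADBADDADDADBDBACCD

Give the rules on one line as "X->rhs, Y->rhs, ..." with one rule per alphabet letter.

  step 1 ⇒ step 2: DDACCDDDA ⇒ DB·DB·CCD·DDA·DDA·DB·DB·DB·CCD
    A ↦ CCD
    C ↦ DDA
    D ↦ DB
    B ↦ A  (constrained at step 2)

A->CCD, B->A, C->DDA, D->DB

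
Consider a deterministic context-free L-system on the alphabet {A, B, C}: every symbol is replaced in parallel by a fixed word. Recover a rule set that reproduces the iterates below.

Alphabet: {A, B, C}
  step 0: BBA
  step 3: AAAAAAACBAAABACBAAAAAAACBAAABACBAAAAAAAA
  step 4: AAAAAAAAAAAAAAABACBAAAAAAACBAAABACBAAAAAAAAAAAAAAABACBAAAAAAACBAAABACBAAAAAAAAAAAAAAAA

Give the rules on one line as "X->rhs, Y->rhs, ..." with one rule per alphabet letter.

A->AA, B->ACB, C->AB

  step 3 ⇒ step 4: AAAAAAACBAAABACBAAAAAAACBAAABACBAAAAAAAA ⇒ AA·AA·AA·AA·AA·AA·AA·AB·ACB·AA·AA·AA·ACB·AA·AB·ACB·AA·AA·AA·AA·AA·AA·AA·AB·ACB·AA·AA·AA·ACB·AA·AB·ACB·AA·AA·AA·AA·AA·AA·AA·AA
    A ↦ AA
    B ↦ ACB
    C ↦ AB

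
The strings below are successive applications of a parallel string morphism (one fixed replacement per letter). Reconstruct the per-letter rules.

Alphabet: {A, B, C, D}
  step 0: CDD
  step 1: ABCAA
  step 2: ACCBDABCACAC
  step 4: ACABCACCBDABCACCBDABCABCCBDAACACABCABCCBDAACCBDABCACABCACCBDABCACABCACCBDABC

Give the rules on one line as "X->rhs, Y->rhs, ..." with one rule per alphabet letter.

  step 1 ⇒ step 2: ABCAA ⇒ AC·CBD·ABC·AC·AC
    A ↦ AC
    B ↦ CBD
    C ↦ ABC
  step 0 ⇒ step 1: CDD ⇒ ABC·A·A
    D ↦ A

A->AC, B->CBD, C->ABC, D->A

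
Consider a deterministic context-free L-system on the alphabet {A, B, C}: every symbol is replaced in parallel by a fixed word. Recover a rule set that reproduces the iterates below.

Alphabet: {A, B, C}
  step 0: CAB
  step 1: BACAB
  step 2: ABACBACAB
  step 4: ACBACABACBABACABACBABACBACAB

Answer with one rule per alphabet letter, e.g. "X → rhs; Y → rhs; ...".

  step 1 ⇒ step 2: BACAB ⇒ AB·AC·B·AC·AB
    A ↦ AC
    B ↦ AB
    C ↦ B

A->AC, B->AB, C->B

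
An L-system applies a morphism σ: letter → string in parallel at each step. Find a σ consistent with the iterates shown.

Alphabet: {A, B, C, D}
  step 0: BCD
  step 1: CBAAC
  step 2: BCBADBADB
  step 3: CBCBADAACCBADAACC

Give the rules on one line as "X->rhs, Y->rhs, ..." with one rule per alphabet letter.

  step 2 ⇒ step 3: BCBADBADB ⇒ C·B·C·BAD·AAC·C·BAD·AAC·C
    A ↦ BAD
    B ↦ C
    C ↦ B
    D ↦ AAC

A->BAD, B->C, C->B, D->AAC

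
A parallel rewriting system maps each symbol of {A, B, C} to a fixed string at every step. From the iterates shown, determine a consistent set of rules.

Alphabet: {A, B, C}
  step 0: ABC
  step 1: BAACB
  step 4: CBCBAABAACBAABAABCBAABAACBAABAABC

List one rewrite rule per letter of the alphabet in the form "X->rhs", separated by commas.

  step 0 ⇒ step 1: ABC ⇒ BAA·C·B
    A ↦ BAA
    B ↦ C
    C ↦ B

A->BAA, B->C, C->B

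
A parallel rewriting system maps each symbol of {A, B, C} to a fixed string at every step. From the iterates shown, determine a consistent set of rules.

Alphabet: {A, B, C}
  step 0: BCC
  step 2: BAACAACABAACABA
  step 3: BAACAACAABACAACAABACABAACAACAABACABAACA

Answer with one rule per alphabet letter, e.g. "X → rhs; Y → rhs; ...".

A->ACA, B->BA, C->AB

  step 2 ⇒ step 3: BAACAACABAACABA ⇒ BA·ACA·ACA·AB·ACA·ACA·AB·ACA·BA·ACA·ACA·AB·ACA·BA·ACA
    A ↦ ACA
    B ↦ BA
    C ↦ AB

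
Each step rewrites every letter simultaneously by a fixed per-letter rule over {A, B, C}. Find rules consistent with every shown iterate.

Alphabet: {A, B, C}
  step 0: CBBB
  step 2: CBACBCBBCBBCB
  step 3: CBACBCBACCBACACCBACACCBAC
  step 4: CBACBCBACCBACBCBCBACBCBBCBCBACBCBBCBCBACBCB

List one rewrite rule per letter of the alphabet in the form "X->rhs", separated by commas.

A->B, B->AC, C->CB

  step 3 ⇒ step 4: CBACBCBACCBACACCBACACCBAC ⇒ CB·AC·B·CB·AC·CB·AC·B·CB·CB·AC·B·CB·B·CB·CB·AC·B·CB·B·CB·CB·AC·B·CB
    A ↦ B
    B ↦ AC
    C ↦ CB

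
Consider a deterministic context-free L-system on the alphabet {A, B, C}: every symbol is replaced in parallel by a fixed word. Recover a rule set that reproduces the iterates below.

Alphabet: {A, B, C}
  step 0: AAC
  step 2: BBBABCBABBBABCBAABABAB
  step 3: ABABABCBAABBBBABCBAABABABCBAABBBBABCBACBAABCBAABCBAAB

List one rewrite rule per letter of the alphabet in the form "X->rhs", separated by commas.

  step 2 ⇒ step 3: BBBABCBABBBABCBAABABAB ⇒ AB·AB·AB·CBA·AB·BBB·AB·CBA·AB·AB·AB·CBA·AB·BBB·AB·CBA·CBA·AB·CBA·AB·CBA·AB
    A ↦ CBA
    B ↦ AB
    C ↦ BBB

A->CBA, B->AB, C->BBB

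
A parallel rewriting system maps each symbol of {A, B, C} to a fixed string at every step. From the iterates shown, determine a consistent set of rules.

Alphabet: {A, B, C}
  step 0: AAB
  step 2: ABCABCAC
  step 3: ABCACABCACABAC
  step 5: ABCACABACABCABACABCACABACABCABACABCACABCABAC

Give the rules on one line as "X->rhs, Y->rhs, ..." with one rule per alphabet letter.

A->AB, B->C, C->AC

  step 2 ⇒ step 3: ABCABCAC ⇒ AB·C·AC·AB·C·AC·AB·AC
    A ↦ AB
    B ↦ C
    C ↦ AC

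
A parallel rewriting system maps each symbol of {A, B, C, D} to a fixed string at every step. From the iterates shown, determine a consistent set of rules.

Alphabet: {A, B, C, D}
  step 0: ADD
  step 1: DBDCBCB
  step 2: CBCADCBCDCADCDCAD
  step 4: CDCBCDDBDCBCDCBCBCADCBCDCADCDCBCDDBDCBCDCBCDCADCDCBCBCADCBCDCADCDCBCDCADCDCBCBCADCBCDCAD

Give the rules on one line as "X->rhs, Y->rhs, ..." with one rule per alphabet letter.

  step 1 ⇒ step 2: DBDCBCB ⇒ CB·CAD·CB·CD·CAD·CD·CAD
    B ↦ CAD
    C ↦ CD
    D ↦ CB
  step 0 ⇒ step 1: ADD ⇒ DBD·CB·CB
    A ↦ DBD

A->DBD, B->CAD, C->CD, D->CB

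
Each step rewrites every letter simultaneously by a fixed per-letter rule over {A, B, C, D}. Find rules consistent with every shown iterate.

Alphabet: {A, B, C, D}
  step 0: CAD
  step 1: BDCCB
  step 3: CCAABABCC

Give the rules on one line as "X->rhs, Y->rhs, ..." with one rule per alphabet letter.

  step 0 ⇒ step 1: CAD ⇒ BD·CC·B
    A ↦ CC
    C ↦ BD
    D ↦ B
    B ↦ A  (constrained at step 1)

A->CC, B->A, C->BD, D->B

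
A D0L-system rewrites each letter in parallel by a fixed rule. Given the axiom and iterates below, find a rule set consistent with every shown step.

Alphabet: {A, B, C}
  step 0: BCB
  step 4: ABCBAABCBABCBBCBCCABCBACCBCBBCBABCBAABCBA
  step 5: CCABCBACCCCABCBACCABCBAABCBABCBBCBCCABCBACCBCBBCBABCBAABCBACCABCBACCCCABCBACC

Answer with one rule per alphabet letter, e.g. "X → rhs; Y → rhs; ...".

  step 4 ⇒ step 5: ABCBAABCBABCBBCBCCABCBACCBCBBCBABCBAABCBA ⇒ CC·A·BCB·A·CC·CC·A·BCB·A·CC·A·BCB·A·A·BCB·A·BCB·BCB·CC·A·BCB·A·CC·BCB·BCB·A·BCB·A·A·BCB·A·CC·A·BCB·A·CC·CC·A·BCB·A·CC
    A ↦ CC
    B ↦ A
    C ↦ BCB

A->CC, B->A, C->BCB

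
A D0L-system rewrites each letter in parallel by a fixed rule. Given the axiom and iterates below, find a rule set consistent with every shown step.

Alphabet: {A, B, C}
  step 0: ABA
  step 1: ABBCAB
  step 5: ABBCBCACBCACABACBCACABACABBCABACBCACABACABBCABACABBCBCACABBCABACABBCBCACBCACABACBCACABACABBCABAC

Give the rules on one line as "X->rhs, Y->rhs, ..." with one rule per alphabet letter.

  step 0 ⇒ step 1: ABA ⇒ AB·BC·AB
    A ↦ AB
    B ↦ BC
    C ↦ AC  (constrained at step 1)

A->AB, B->BC, C->AC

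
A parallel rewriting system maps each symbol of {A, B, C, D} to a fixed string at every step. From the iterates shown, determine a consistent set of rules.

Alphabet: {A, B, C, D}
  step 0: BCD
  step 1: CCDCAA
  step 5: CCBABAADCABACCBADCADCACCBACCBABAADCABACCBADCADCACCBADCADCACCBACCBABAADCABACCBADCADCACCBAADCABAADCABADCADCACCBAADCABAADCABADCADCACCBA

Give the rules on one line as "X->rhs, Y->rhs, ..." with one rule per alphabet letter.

A->BA, B->CC, C->DCA, D->A

  step 0 ⇒ step 1: BCD ⇒ CC·DCA·A
    B ↦ CC
    C ↦ DCA
    D ↦ A
    A ↦ BA  (constrained at step 1)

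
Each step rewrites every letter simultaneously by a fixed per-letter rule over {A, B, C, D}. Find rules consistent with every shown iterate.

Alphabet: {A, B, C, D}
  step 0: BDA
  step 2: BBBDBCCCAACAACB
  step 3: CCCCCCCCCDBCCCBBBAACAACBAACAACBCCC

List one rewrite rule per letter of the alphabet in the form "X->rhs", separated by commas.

A->AAC, B->CCC, C->B, D->DB

  step 2 ⇒ step 3: BBBDBCCCAACAACB ⇒ CCC·CCC·CCC·DB·CCC·B·B·B·AAC·AAC·B·AAC·AAC·B·CCC
    A ↦ AAC
    B ↦ CCC
    C ↦ B
    D ↦ DB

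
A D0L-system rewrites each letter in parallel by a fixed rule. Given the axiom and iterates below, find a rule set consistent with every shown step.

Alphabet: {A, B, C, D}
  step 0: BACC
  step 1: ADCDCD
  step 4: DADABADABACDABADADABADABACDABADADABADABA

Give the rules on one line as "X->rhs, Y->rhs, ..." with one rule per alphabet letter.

A->D, B->A, C->CD, D->ABA

  step 0 ⇒ step 1: BACC ⇒ A·D·CD·CD
    A ↦ D
    B ↦ A
    C ↦ CD
    D ↦ ABA  (constrained at step 1)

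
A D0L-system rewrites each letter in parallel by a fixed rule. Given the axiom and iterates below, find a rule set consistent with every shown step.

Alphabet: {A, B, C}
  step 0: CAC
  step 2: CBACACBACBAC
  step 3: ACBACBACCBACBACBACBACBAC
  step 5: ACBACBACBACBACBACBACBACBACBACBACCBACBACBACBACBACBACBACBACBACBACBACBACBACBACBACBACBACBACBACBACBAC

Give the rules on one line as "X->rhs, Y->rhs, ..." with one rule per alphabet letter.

  step 2 ⇒ step 3: CBACACBACBAC ⇒ AC·BA·CB·AC·CB·AC·BA·CB·AC·BA·CB·AC
    A ↦ CB
    B ↦ BA
    C ↦ AC

A->CB, B->BA, C->AC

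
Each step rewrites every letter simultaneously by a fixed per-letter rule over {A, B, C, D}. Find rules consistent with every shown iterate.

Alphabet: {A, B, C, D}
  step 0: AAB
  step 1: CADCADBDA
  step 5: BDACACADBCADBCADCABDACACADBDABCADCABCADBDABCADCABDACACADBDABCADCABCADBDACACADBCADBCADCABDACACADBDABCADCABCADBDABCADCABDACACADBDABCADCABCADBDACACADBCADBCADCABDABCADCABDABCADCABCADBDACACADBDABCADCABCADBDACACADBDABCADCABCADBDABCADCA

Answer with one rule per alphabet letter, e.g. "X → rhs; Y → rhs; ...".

A->CAD, B->BDA, C->B, D->CA

  step 0 ⇒ step 1: AAB ⇒ CAD·CAD·BDA
    A ↦ CAD
    B ↦ BDA
    C ↦ B  (constrained at step 1)
    D ↦ CA  (constrained at step 1)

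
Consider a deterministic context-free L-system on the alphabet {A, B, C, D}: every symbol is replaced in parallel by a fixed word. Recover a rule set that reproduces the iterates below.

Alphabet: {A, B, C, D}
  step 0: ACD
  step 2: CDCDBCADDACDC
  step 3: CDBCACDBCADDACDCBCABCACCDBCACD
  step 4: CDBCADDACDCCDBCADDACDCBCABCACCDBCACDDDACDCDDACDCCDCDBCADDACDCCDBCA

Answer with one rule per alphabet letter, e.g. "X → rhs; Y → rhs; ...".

  step 3 ⇒ step 4: CDBCACDBCADDACDCBCABCACCDBCACD ⇒ CD·BCA·DDA·CD·C·CD·BCA·DDA·CD·C·BCA·BCA·C·CD·BCA·CD·DDA·CD·C·DDA·CD·C·CD·CD·BCA·DDA·CD·C·CD·BCA
    A ↦ C
    B ↦ DDA
    C ↦ CD
    D ↦ BCA

A->C, B->DDA, C->CD, D->BCA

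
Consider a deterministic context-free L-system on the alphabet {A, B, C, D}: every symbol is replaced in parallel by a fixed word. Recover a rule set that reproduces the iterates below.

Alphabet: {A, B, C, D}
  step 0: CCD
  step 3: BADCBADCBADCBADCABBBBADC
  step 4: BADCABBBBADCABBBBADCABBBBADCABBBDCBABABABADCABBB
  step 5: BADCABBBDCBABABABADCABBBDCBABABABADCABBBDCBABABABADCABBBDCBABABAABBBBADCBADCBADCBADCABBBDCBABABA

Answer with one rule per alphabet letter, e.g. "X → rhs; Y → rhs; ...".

A->DC, B->BA, C->BB, D->AB

  step 4 ⇒ step 5: BADCABBBBADCABBBBADCABBBBADCABBBDCBABABABADCABBB ⇒ BA·DC·AB·BB·DC·BA·BA·BA·BA·DC·AB·BB·DC·BA·BA·BA·BA·DC·AB·BB·DC·BA·BA·BA·BA·DC·AB·BB·DC·BA·BA·BA·AB·BB·BA·DC·BA·DC·BA·DC·BA·DC·AB·BB·DC·BA·BA·BA
    A ↦ DC
    B ↦ BA
    C ↦ BB
    D ↦ AB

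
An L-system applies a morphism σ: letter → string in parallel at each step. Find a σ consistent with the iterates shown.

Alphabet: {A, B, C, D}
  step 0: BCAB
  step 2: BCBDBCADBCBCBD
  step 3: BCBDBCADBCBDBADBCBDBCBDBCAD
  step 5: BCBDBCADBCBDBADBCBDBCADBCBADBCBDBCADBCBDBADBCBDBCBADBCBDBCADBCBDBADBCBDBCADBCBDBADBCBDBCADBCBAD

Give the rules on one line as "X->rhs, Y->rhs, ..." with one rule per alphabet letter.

A->B, B->BC, C->BD, D->AD

  step 2 ⇒ step 3: BCBDBCADBCBCBD ⇒ BC·BD·BC·AD·BC·BD·B·AD·BC·BD·BC·BD·BC·AD
    A ↦ B
    B ↦ BC
    C ↦ BD
    D ↦ AD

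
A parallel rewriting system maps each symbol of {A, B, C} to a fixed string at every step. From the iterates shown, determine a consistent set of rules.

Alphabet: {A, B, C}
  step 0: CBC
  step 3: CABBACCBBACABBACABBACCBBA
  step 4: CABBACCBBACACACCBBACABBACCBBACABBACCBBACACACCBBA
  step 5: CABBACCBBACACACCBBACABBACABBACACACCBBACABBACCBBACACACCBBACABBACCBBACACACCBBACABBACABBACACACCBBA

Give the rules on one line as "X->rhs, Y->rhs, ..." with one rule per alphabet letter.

  step 4 ⇒ step 5: CABBACCBBACACACCBBACABBACCBBACABBACCBBACACACCBBA ⇒ CA·BBA·C·C·BBA·CA·CA·C·C·BBA·CA·BBA·CA·BBA·CA·CA·C·C·BBA·CA·BBA·C·C·BBA·CA·CA·C·C·BBA·CA·BBA·C·C·BBA·CA·CA·C·C·BBA·CA·BBA·CA·BBA·CA·CA·C·C·BBA
    A ↦ BBA
    B ↦ C
    C ↦ CA

A->BBA, B->C, C->CA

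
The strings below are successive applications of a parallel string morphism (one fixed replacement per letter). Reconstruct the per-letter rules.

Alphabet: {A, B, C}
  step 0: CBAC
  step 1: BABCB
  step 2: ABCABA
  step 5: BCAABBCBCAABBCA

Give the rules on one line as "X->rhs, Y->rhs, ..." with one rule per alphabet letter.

A->BC, B->A, C->B

  step 1 ⇒ step 2: BABCB ⇒ A·BC·A·B·A
    A ↦ BC
    B ↦ A
    C ↦ B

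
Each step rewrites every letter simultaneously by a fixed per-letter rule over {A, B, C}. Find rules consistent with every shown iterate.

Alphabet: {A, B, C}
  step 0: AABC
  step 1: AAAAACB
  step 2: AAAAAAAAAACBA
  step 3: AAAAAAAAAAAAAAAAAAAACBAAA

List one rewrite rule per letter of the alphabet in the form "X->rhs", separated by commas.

A->AA, B->A, C->CB

  step 2 ⇒ step 3: AAAAAAAAAACBA ⇒ AA·AA·AA·AA·AA·AA·AA·AA·AA·AA·CB·A·AA
    A ↦ AA
    B ↦ A
    C ↦ CB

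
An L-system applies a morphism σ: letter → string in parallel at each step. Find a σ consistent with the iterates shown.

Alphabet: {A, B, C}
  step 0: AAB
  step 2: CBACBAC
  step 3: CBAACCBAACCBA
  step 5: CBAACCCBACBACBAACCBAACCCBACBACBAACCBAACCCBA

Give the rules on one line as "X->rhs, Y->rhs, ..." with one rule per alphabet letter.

  step 2 ⇒ step 3: CBACBAC ⇒ CBA·A·C·CBA·A·C·CBA
    A ↦ C
    B ↦ A
    C ↦ CBA

A->C, B->A, C->CBA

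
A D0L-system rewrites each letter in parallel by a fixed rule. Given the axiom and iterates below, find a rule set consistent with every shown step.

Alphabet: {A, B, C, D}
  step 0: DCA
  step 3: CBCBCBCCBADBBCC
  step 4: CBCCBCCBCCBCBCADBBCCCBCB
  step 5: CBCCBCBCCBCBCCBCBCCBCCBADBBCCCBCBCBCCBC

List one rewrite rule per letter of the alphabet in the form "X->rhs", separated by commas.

A->AD, B->C, C->CB, D->BB

  step 4 ⇒ step 5: CBCCBCCBCCBCBCADBBCCCBCB ⇒ CB·C·CB·CB·C·CB·CB·C·CB·CB·C·CB·C·CB·AD·BB·C·C·CB·CB·CB·C·CB·C
    A ↦ AD
    B ↦ C
    C ↦ CB
    D ↦ BB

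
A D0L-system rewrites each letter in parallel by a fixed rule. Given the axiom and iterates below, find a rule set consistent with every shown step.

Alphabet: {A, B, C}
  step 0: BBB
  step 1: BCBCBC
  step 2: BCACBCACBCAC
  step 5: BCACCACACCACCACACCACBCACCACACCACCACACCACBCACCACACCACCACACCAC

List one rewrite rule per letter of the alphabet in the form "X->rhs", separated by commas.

  step 1 ⇒ step 2: BCBCBC ⇒ BC·AC·BC·AC·BC·AC
    B ↦ BC
    C ↦ AC
    A ↦ C  (constrained at step 2)

A->C, B->BC, C->AC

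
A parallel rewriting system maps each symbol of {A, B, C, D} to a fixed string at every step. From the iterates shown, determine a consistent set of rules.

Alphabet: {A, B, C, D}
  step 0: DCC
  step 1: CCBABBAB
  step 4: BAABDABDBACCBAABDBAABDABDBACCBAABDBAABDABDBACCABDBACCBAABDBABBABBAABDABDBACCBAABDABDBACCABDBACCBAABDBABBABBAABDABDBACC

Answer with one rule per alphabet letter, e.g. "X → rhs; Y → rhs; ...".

  step 0 ⇒ step 1: DCC ⇒ CC·BAB·BAB
    C ↦ BAB
    D ↦ CC
    A ↦ ABD  (constrained at step 1)
    B ↦ BA  (constrained at step 1)

A->ABD, B->BA, C->BAB, D->CC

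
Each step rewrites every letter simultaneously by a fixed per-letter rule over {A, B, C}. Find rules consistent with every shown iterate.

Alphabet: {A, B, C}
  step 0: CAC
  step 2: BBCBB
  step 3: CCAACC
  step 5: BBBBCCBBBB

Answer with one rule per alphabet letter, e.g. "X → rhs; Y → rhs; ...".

  step 2 ⇒ step 3: BBCBB ⇒ C·C·AA·C·C
    B ↦ C
    C ↦ AA
    A ↦ B  (constrained at step 0)

A->B, B->C, C->AA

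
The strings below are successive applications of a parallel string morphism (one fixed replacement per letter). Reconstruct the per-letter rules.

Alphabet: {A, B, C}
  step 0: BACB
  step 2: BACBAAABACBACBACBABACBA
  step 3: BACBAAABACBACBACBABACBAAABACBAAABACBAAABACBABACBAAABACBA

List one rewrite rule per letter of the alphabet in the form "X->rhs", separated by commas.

A->CBA, B->BA, C->AA

  step 2 ⇒ step 3: BACBAAABACBACBACBABACBA ⇒ BA·CBA·AA·BA·CBA·CBA·CBA·BA·CBA·AA·BA·CBA·AA·BA·CBA·AA·BA·CBA·BA·CBA·AA·BA·CBA
    A ↦ CBA
    B ↦ BA
    C ↦ AA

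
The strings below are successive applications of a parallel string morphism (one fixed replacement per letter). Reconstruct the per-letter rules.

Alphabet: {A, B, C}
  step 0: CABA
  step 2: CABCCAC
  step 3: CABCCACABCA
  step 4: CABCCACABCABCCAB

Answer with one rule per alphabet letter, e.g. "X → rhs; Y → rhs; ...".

  step 3 ⇒ step 4: CABCCACABCA ⇒ CA·B·C·CA·CA·B·CA·B·C·CA·B
    A ↦ B
    B ↦ C
    C ↦ CA

A->B, B->C, C->CA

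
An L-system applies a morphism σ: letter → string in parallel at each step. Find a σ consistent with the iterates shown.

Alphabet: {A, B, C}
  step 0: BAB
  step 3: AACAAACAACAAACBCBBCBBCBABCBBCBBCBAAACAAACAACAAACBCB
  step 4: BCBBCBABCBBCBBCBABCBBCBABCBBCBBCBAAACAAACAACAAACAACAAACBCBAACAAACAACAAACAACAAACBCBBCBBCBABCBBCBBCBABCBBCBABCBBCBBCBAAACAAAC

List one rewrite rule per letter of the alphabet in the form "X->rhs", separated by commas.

A->BCB, B->AAC, C->A

  step 3 ⇒ step 4: AACAAACAACAAACBCBBCBBCBABCBBCBBCBAAACAAACAACAAACBCB ⇒ BCB·BCB·A·BCB·BCB·BCB·A·BCB·BCB·A·BCB·BCB·BCB·A·AAC·A·AAC·AAC·A·AAC·AAC·A·AAC·BCB·AAC·A·AAC·AAC·A·AAC·AAC·A·AAC·BCB·BCB·BCB·A·BCB·BCB·BCB·A·BCB·BCB·A·BCB·BCB·BCB·A·AAC·A·AAC
    A ↦ BCB
    B ↦ AAC
    C ↦ A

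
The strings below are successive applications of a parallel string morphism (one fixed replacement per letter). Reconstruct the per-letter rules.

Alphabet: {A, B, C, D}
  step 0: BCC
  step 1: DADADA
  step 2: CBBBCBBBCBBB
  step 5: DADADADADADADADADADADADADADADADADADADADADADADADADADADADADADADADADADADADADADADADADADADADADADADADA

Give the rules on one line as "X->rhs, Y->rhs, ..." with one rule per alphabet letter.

A->BB, B->DA, C->DA, D->CB

  step 1 ⇒ step 2: DADADA ⇒ CB·BB·CB·BB·CB·BB
    A ↦ BB
    D ↦ CB
  step 0 ⇒ step 1: BCC ⇒ DA·DA·DA
    B ↦ DA
  step 0 ⇒ step 1: BCC ⇒ DA·DA·DA
    C ↦ DA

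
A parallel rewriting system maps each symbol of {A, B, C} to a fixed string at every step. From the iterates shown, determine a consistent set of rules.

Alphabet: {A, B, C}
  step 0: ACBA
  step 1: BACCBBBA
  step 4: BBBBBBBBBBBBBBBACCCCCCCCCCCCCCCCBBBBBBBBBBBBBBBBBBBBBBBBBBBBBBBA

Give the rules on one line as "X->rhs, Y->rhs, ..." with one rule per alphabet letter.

A->BA, B->BB, C->CC

  step 0 ⇒ step 1: ACBA ⇒ BA·CC·BB·BA
    A ↦ BA
    B ↦ BB
    C ↦ CC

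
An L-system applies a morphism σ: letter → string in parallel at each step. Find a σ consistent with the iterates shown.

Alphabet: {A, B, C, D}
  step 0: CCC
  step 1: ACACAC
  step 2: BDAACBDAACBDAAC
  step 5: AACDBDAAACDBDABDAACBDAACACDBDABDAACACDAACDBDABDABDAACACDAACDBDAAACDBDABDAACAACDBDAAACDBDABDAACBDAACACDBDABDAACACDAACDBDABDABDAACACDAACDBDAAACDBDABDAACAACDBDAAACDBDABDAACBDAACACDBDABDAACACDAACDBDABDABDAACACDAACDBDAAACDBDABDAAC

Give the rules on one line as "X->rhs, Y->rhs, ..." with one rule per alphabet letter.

A->BDA, B->A, C->AC, D->ACD

  step 1 ⇒ step 2: ACACAC ⇒ BDA·AC·BDA·AC·BDA·AC
    A ↦ BDA
    C ↦ AC
    B ↦ A  (constrained at step 2)
    D ↦ ACD  (constrained at step 2)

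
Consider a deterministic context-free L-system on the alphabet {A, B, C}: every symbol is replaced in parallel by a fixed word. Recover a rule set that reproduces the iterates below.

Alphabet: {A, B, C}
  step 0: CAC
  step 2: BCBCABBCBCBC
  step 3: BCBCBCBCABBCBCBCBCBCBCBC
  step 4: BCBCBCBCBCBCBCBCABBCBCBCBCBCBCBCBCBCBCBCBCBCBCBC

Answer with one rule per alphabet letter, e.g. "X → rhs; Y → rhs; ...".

A->AB, B->BC, C->BC

  step 3 ⇒ step 4: BCBCBCBCABBCBCBCBCBCBCBC ⇒ BC·BC·BC·BC·BC·BC·BC·BC·AB·BC·BC·BC·BC·BC·BC·BC·BC·BC·BC·BC·BC·BC·BC·BC
    A ↦ AB
    B ↦ BC
    C ↦ BC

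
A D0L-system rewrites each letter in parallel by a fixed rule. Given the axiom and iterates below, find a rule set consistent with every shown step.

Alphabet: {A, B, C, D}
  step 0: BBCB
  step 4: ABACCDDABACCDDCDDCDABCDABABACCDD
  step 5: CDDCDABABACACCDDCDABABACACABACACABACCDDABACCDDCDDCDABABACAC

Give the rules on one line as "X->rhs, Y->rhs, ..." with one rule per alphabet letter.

  step 4 ⇒ step 5: ABACCDDABACCDDCDDCDABCDABABACCDD ⇒ CD·D·CD·AB·AB·AC·AC·CD·D·CD·AB·AB·AC·AC·AB·AC·AC·AB·AC·CD·D·AB·AC·CD·D·CD·D·CD·AB·AB·AC·AC
    A ↦ CD
    B ↦ D
    C ↦ AB
    D ↦ AC

A->CD, B->D, C->AB, D->AC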